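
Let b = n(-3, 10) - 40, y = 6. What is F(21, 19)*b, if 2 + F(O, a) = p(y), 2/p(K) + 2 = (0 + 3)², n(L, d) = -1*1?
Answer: 492/7 ≈ 70.286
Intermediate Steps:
n(L, d) = -1
b = -41 (b = -1 - 40 = -41)
p(K) = 2/7 (p(K) = 2/(-2 + (0 + 3)²) = 2/(-2 + 3²) = 2/(-2 + 9) = 2/7)
F(O, a) = -12/7 (F(O, a) = -2 + 2/7 = -12/7)
F(21, 19)*b = -12/7*(-41) = 492/7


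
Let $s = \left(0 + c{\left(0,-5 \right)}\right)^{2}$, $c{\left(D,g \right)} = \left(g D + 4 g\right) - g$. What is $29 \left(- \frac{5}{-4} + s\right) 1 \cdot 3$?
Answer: $\frac{78735}{4} \approx 19684.0$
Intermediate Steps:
$c{\left(D,g \right)} = 3 g + D g$ ($c{\left(D,g \right)} = \left(D g + 4 g\right) - g = \left(4 g + D g\right) - g = 3 g + D g$)
$s = 225$ ($s = \left(0 - 5 \left(3 + 0\right)\right)^{2} = \left(0 - 15\right)^{2} = \left(-15\right)^{2} = 225$)
$29 \left(- \frac{5}{-4} + s\right) 1 \cdot 3 = 29 \left(- \frac{5}{-4} + 225\right) 1 \cdot 3 = 29 \left(\left(-5\right) \left(- \frac{1}{4}\right) + 225\right) 1 \cdot 3 = 29 \left(\frac{5}{4} + 225\right) 1 \cdot 3 = 29 \cdot \frac{905}{4} \cdot 1 \cdot 3 = 29 \cdot \frac{905}{4} \cdot 3 = \frac{26245}{4} \cdot 3 = \frac{78735}{4}$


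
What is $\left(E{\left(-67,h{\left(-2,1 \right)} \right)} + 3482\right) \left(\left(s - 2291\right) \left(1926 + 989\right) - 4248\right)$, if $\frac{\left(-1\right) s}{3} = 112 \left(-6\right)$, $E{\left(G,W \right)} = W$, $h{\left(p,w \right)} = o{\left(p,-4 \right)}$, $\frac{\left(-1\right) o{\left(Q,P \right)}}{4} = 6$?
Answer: $-2786708834$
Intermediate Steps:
$o{\left(Q,P \right)} = -24$ ($o{\left(Q,P \right)} = \left(-4\right) 6 = -24$)
$h{\left(p,w \right)} = -24$
$s = 2016$ ($s = - 3 \cdot 112 \left(-6\right) = \left(-3\right) \left(-672\right) = 2016$)
$\left(E{\left(-67,h{\left(-2,1 \right)} \right)} + 3482\right) \left(\left(s - 2291\right) \left(1926 + 989\right) - 4248\right) = \left(-24 + 3482\right) \left(\left(2016 - 2291\right) \left(1926 + 989\right) - 4248\right) = 3458 \left(\left(-275\right) 2915 - 4248\right) = 3458 \left(-801625 - 4248\right) = 3458 \left(-805873\right) = -2786708834$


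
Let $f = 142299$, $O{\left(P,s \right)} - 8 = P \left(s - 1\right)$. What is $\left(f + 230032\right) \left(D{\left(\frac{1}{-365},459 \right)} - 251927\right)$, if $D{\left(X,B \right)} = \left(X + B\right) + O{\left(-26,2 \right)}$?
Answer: $- \frac{34177152733421}{365} \approx -9.3636 \cdot 10^{10}$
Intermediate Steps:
$O{\left(P,s \right)} = 8 + P \left(-1 + s\right)$ ($O{\left(P,s \right)} = 8 + P \left(s - 1\right) = 8 + P \left(-1 + s\right)$)
$D{\left(X,B \right)} = -18 + B + X$ ($D{\left(X,B \right)} = \left(X + B\right) - 18 = \left(B + X\right) + \left(8 + 26 - 52\right) = \left(B + X\right) - 18 = -18 + B + X$)
$\left(f + 230032\right) \left(D{\left(\frac{1}{-365},459 \right)} - 251927\right) = \left(142299 + 230032\right) \left(\left(-18 + 459 + \frac{1}{-365}\right) - 251927\right) = 372331 \left(\left(-18 + 459 - \frac{1}{365}\right) - 251927\right) = 372331 \left(\frac{160964}{365} - 251927\right) = 372331 \left(- \frac{91792391}{365}\right) = - \frac{34177152733421}{365}$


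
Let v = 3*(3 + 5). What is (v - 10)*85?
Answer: 1190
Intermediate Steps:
v = 24 (v = 3*8 = 24)
(v - 10)*85 = (24 - 10)*85 = 14*85 = 1190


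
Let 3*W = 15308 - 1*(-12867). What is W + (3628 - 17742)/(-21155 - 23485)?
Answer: 209629057/22320 ≈ 9392.0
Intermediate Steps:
W = 28175/3 (W = (15308 - 1*(-12867))/3 = (15308 + 12867)/3 = (1/3)*28175 = 28175/3 ≈ 9391.7)
W + (3628 - 17742)/(-21155 - 23485) = 28175/3 + (3628 - 17742)/(-21155 - 23485) = 28175/3 - 14114/(-44640) = 28175/3 - 14114*(-1/44640) = 28175/3 + 7057/22320 = 209629057/22320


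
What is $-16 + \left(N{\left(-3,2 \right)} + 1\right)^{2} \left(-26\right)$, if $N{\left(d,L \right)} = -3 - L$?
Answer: $-432$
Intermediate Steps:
$-16 + \left(N{\left(-3,2 \right)} + 1\right)^{2} \left(-26\right) = -16 + \left(\left(-3 - 2\right) + 1\right)^{2} \left(-26\right) = -16 + \left(-5 + 1\right)^{2} \left(-26\right) = -16 + \left(-4\right)^{2} \left(-26\right) = -16 + 16 \left(-26\right) = -16 - 416 = -432$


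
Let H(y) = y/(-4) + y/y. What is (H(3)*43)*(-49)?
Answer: -2107/4 ≈ -526.75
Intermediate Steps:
H(y) = 1 - y/4 (H(y) = y*(-¼) + 1 = -y/4 + 1 = 1 - y/4)
(H(3)*43)*(-49) = ((1 - ¼*3)*43)*(-49) = ((1 - ¾)*43)*(-49) = ((¼)*43)*(-49) = (43/4)*(-49) = -2107/4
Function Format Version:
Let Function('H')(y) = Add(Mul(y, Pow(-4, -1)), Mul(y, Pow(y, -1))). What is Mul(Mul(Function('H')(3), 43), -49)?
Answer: Rational(-2107, 4) ≈ -526.75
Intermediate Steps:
Function('H')(y) = Add(1, Mul(Rational(-1, 4), y)) (Function('H')(y) = Add(Mul(y, Rational(-1, 4)), 1) = Add(Mul(Rational(-1, 4), y), 1) = Add(1, Mul(Rational(-1, 4), y)))
Mul(Mul(Function('H')(3), 43), -49) = Mul(Mul(Add(1, Mul(Rational(-1, 4), 3)), 43), -49) = Mul(Mul(Add(1, Rational(-3, 4)), 43), -49) = Mul(Mul(Rational(1, 4), 43), -49) = Mul(Rational(43, 4), -49) = Rational(-2107, 4)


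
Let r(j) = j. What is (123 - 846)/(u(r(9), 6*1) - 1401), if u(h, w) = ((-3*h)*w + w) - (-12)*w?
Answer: 241/495 ≈ 0.48687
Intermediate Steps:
u(h, w) = 13*w - 3*h*w (u(h, w) = (-3*h*w + w) + 12*w = (w - 3*h*w) + 12*w = 13*w - 3*h*w)
(123 - 846)/(u(r(9), 6*1) - 1401) = (123 - 846)/((6*1)*(13 - 3*9) - 1401) = -723/(6*(13 - 27) - 1401) = -723/(6*(-14) - 1401) = -723/(-84 - 1401) = -723/(-1485) = -723*(-1/1485) = 241/495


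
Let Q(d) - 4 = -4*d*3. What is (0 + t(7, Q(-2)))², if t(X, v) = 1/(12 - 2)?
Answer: 1/100 ≈ 0.010000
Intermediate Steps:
Q(d) = 4 - 12*d (Q(d) = 4 - 4*d*3 = 4 - 12*d)
t(X, v) = ⅒ (t(X, v) = 1/10 = ⅒)
(0 + t(7, Q(-2)))² = (0 + ⅒)² = (⅒)² = 1/100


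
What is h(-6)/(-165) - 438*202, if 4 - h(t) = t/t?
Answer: -4866181/55 ≈ -88476.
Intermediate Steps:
h(t) = 3 (h(t) = 4 - t/t = 4 - 1*1 = 4 - 1 = 3)
h(-6)/(-165) - 438*202 = 3/(-165) - 438*202 = 3*(-1/165) - 88476 = -1/55 - 88476 = -4866181/55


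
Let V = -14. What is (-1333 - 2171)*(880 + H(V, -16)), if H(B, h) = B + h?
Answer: -2978400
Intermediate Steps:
(-1333 - 2171)*(880 + H(V, -16)) = (-1333 - 2171)*(880 + (-14 - 16)) = -3504*(880 - 30) = -3504*850 = -2978400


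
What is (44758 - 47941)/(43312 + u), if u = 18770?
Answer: -1061/20694 ≈ -0.051271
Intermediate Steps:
(44758 - 47941)/(43312 + u) = (44758 - 47941)/(43312 + 18770) = -3183/62082 = -3183*1/62082 = -1061/20694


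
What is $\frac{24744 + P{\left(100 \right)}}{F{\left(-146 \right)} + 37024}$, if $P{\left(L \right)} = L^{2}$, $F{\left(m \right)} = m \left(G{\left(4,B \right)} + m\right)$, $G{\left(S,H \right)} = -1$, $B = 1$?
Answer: $\frac{17372}{29243} \approx 0.59406$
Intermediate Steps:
$F{\left(m \right)} = m \left(-1 + m\right)$
$\frac{24744 + P{\left(100 \right)}}{F{\left(-146 \right)} + 37024} = \frac{24744 + 100^{2}}{- 146 \left(-1 - 146\right) + 37024} = \frac{24744 + 10000}{\left(-146\right) \left(-147\right) + 37024} = \frac{34744}{21462 + 37024} = \frac{34744}{58486} = 34744 \cdot \frac{1}{58486} = \frac{17372}{29243}$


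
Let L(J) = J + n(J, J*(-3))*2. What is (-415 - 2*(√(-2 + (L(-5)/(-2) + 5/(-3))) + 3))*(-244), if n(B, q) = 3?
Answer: 102724 + 1220*I*√6/3 ≈ 1.0272e+5 + 996.13*I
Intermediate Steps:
L(J) = 6 + J (L(J) = J + 3*2 = J + 6 = 6 + J)
(-415 - 2*(√(-2 + (L(-5)/(-2) + 5/(-3))) + 3))*(-244) = (-415 - 2*(√(-2 + ((6 - 5)/(-2) + 5/(-3))) + 3))*(-244) = (-415 - 2*(√(-2 + (1*(-½) + 5*(-⅓))) + 3))*(-244) = (-415 - 2*(√(-2 + (-½ - 5/3)) + 3))*(-244) = (-415 - 2*(√(-2 - 13/6) + 3))*(-244) = (-415 - 2*(√(-25/6) + 3))*(-244) = (-415 - 2*(5*I*√6/6 + 3))*(-244) = (-415 - 2*(3 + 5*I*√6/6))*(-244) = (-415 + (-6 - 5*I*√6/3))*(-244) = (-421 - 5*I*√6/3)*(-244) = 102724 + 1220*I*√6/3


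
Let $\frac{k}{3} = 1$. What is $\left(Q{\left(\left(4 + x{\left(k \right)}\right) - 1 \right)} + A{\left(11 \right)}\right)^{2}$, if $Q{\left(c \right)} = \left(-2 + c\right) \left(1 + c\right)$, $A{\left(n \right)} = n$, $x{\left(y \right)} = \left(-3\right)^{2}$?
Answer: $19881$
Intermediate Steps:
$k = 3$ ($k = 3 \cdot 1 = 3$)
$x{\left(y \right)} = 9$
$Q{\left(c \right)} = \left(1 + c\right) \left(-2 + c\right)$
$\left(Q{\left(\left(4 + x{\left(k \right)}\right) - 1 \right)} + A{\left(11 \right)}\right)^{2} = \left(\left(-2 + \left(\left(4 + 9\right) - 1\right)^{2} - \left(\left(4 + 9\right) - 1\right)\right) + 11\right)^{2} = \left(\left(-2 + \left(13 - 1\right)^{2} - \left(13 - 1\right)\right) + 11\right)^{2} = \left(\left(-2 + 12^{2} - 12\right) + 11\right)^{2} = \left(\left(-2 + 144 - 12\right) + 11\right)^{2} = \left(130 + 11\right)^{2} = 141^{2} = 19881$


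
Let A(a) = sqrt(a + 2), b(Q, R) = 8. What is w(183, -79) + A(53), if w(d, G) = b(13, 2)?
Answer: 8 + sqrt(55) ≈ 15.416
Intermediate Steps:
w(d, G) = 8
A(a) = sqrt(2 + a)
w(183, -79) + A(53) = 8 + sqrt(2 + 53) = 8 + sqrt(55)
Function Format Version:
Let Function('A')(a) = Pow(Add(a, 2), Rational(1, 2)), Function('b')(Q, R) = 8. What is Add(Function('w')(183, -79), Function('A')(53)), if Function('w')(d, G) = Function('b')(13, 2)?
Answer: Add(8, Pow(55, Rational(1, 2))) ≈ 15.416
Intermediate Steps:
Function('w')(d, G) = 8
Function('A')(a) = Pow(Add(2, a), Rational(1, 2))
Add(Function('w')(183, -79), Function('A')(53)) = Add(8, Pow(Add(2, 53), Rational(1, 2))) = Add(8, Pow(55, Rational(1, 2)))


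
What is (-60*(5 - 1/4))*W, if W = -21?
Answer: 5985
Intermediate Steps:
(-60*(5 - 1/4))*W = -60*(5 - 1/4)*(-21) = -60*(5 - 1*¼)*(-21) = -60*(5 - ¼)*(-21) = -60*19/4*(-21) = -20*57/4*(-21) = -285*(-21) = 5985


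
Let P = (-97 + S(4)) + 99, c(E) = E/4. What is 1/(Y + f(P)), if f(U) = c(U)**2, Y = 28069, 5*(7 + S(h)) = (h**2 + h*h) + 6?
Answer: 400/11227769 ≈ 3.5626e-5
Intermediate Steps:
S(h) = -29/5 + 2*h**2/5 (S(h) = -7 + ((h**2 + h*h) + 6)/5 = -7 + ((h**2 + h**2) + 6)/5 = -7 + (2*h**2 + 6)/5 = -7 + (6 + 2*h**2)/5 = -7 + (6/5 + 2*h**2/5) = -29/5 + 2*h**2/5)
c(E) = E/4 (c(E) = E*(1/4) = E/4)
P = 13/5 (P = (-97 + (-29/5 + (2/5)*4**2)) + 99 = (-97 + (-29/5 + (2/5)*16)) + 99 = (-97 + (-29/5 + 32/5)) + 99 = (-97 + 3/5) + 99 = -482/5 + 99 = 13/5 ≈ 2.6000)
f(U) = U**2/16 (f(U) = (U/4)**2 = U**2/16)
1/(Y + f(P)) = 1/(28069 + (13/5)**2/16) = 1/(28069 + (1/16)*(169/25)) = 1/(28069 + 169/400) = 1/(11227769/400) = 400/11227769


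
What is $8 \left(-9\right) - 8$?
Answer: $-80$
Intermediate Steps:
$8 \left(-9\right) - 8 = -72 - 8 = -80$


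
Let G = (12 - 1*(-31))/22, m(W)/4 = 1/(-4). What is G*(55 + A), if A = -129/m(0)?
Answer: 3956/11 ≈ 359.64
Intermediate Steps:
m(W) = -1 (m(W) = 4/(-4) = 4*(-1/4) = -1)
A = 129 (A = -129/(-1) = -129*(-1) = 129)
G = 43/22 (G = (12 + 31)*(1/22) = 43*(1/22) = 43/22 ≈ 1.9545)
G*(55 + A) = 43*(55 + 129)/22 = (43/22)*184 = 3956/11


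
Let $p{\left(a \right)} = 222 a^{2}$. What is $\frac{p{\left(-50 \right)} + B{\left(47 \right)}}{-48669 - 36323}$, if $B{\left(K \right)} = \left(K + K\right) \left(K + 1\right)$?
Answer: $- \frac{69939}{10624} \approx -6.5831$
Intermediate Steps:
$B{\left(K \right)} = 2 K \left(1 + K\right)$
$\frac{p{\left(-50 \right)} + B{\left(47 \right)}}{-48669 - 36323} = \frac{222 \left(-50\right)^{2} + 2 \cdot 47 \left(1 + 47\right)}{-48669 - 36323} = \frac{222 \cdot 2500 + 2 \cdot 47 \cdot 48}{-84992} = \left(555000 + 4512\right) \left(- \frac{1}{84992}\right) = 559512 \left(- \frac{1}{84992}\right) = - \frac{69939}{10624}$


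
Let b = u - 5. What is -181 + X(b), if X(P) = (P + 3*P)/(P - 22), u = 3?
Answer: -542/3 ≈ -180.67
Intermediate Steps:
b = -2 (b = 3 - 5 = -2)
X(P) = 4*P/(-22 + P) (X(P) = (4*P)/(-22 + P) = 4*P/(-22 + P))
-181 + X(b) = -181 + 4*(-2)/(-22 - 2) = -181 + 4*(-2)/(-24) = -181 + 4*(-2)*(-1/24) = -181 + 1/3 = -542/3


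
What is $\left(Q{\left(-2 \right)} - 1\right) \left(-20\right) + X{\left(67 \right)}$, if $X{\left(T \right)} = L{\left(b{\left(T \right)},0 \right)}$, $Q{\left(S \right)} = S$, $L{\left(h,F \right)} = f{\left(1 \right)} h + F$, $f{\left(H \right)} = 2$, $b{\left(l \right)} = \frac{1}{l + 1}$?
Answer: $\frac{2041}{34} \approx 60.029$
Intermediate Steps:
$b{\left(l \right)} = \frac{1}{1 + l}$
$L{\left(h,F \right)} = F + 2 h$ ($L{\left(h,F \right)} = 2 h + F = F + 2 h$)
$X{\left(T \right)} = \frac{2}{1 + T}$ ($X{\left(T \right)} = 0 + \frac{2}{1 + T} = \frac{2}{1 + T}$)
$\left(Q{\left(-2 \right)} - 1\right) \left(-20\right) + X{\left(67 \right)} = \left(-2 - 1\right) \left(-20\right) + \frac{2}{1 + 67} = \left(-2 + \left(0 - 1\right)\right) \left(-20\right) + \frac{2}{68} = \left(-2 - 1\right) \left(-20\right) + 2 \cdot \frac{1}{68} = \left(-3\right) \left(-20\right) + \frac{1}{34} = 60 + \frac{1}{34} = \frac{2041}{34}$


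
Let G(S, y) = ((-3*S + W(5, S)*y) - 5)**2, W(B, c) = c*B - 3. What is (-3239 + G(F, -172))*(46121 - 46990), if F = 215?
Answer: -29752455209873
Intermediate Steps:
W(B, c) = -3 + B*c (W(B, c) = B*c - 3 = -3 + B*c)
G(S, y) = (-5 - 3*S + y*(-3 + 5*S))**2 (G(S, y) = ((-3*S + (-3 + 5*S)*y) - 5)**2 = ((-3*S + y*(-3 + 5*S)) - 5)**2 = (-5 - 3*S + y*(-3 + 5*S))**2)
(-3239 + G(F, -172))*(46121 - 46990) = (-3239 + (5 + 3*215 - 1*(-172)*(-3 + 5*215))**2)*(46121 - 46990) = (-3239 + (5 + 645 - 1*(-172)*(-3 + 1075))**2)*(-869) = (-3239 + (5 + 645 - 1*(-172)*1072)**2)*(-869) = (-3239 + (5 + 645 + 184384)**2)*(-869) = (-3239 + 185034**2)*(-869) = (-3239 + 34237581156)*(-869) = 34237577917*(-869) = -29752455209873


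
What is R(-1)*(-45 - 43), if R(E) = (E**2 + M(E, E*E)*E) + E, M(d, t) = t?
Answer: 88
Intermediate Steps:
R(E) = E + E**2 + E**3 (R(E) = (E**2 + (E*E)*E) + E = (E**2 + E**2*E) + E = (E**2 + E**3) + E = E + E**2 + E**3)
R(-1)*(-45 - 43) = (-(1 - 1 + (-1)**2))*(-45 - 43) = -(1 - 1 + 1)*(-88) = -1*1*(-88) = -1*(-88) = 88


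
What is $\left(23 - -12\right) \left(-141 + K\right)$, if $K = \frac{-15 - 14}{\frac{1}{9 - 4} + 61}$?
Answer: $- \frac{1515185}{306} \approx -4951.6$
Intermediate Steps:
$K = - \frac{145}{306}$ ($K = - \frac{29}{\frac{1}{5} + 61} = - \frac{29}{\frac{306}{5}} = \left(-29\right) \frac{5}{306} = - \frac{145}{306} \approx -0.47386$)
$\left(23 - -12\right) \left(-141 + K\right) = \left(23 - -12\right) \left(-141 - \frac{145}{306}\right) = \left(23 + 12\right) \left(- \frac{43291}{306}\right) = 35 \left(- \frac{43291}{306}\right) = - \frac{1515185}{306}$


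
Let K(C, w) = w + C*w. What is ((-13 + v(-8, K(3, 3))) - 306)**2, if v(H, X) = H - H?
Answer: 101761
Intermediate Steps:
v(H, X) = 0
((-13 + v(-8, K(3, 3))) - 306)**2 = ((-13 + 0) - 306)**2 = (-13 - 306)**2 = (-319)**2 = 101761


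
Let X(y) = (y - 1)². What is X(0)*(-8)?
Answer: -8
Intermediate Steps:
X(y) = (-1 + y)²
X(0)*(-8) = (-1 + 0)²*(-8) = (-1)²*(-8) = 1*(-8) = -8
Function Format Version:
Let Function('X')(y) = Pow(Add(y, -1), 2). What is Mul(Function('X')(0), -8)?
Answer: -8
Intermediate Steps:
Function('X')(y) = Pow(Add(-1, y), 2)
Mul(Function('X')(0), -8) = Mul(Pow(Add(-1, 0), 2), -8) = Mul(Pow(-1, 2), -8) = Mul(1, -8) = -8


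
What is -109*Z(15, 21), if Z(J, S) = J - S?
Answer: 654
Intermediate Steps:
-109*Z(15, 21) = -109*(15 - 1*21) = -109*(15 - 21) = -109*(-6) = 654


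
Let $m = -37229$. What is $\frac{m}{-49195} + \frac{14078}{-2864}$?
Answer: $- \frac{292971677}{70447240} \approx -4.1587$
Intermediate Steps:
$\frac{m}{-49195} + \frac{14078}{-2864} = - \frac{37229}{-49195} + \frac{14078}{-2864} = \left(-37229\right) \left(- \frac{1}{49195}\right) + 14078 \left(- \frac{1}{2864}\right) = \frac{37229}{49195} - \frac{7039}{1432} = - \frac{292971677}{70447240}$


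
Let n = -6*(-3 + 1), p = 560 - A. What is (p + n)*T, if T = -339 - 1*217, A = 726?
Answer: 85624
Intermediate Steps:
T = -556 (T = -339 - 217 = -556)
p = -166 (p = 560 - 1*726 = 560 - 726 = -166)
n = 12 (n = -6*(-2) = 12)
(p + n)*T = (-166 + 12)*(-556) = -154*(-556) = 85624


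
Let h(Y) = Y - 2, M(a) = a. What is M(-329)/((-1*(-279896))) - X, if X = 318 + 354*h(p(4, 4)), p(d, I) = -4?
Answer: 505491847/279896 ≈ 1806.0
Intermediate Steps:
h(Y) = -2 + Y
X = -1806 (X = 318 + 354*(-2 - 4) = 318 + 354*(-6) = 318 - 2124 = -1806)
M(-329)/((-1*(-279896))) - X = -329/((-1*(-279896))) - 1*(-1806) = -329/279896 + 1806 = 505491847/279896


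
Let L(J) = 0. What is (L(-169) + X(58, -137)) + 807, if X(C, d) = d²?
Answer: 19576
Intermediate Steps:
(L(-169) + X(58, -137)) + 807 = (0 + (-137)²) + 807 = (0 + 18769) + 807 = 18769 + 807 = 19576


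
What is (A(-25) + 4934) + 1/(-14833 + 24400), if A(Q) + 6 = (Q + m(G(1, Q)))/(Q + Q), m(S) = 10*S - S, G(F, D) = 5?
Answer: 235711751/47835 ≈ 4927.6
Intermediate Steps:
m(S) = 9*S
A(Q) = -6 + (45 + Q)/(2*Q) (A(Q) = -6 + (Q + 9*5)/(Q + Q) = -6 + (Q + 45)/((2*Q)) = -6 + (45 + Q)*(1/(2*Q)) = -6 + (45 + Q)/(2*Q))
(A(-25) + 4934) + 1/(-14833 + 24400) = ((½)*(45 - 11*(-25))/(-25) + 4934) + 1/(-14833 + 24400) = ((½)*(-1/25)*(45 + 275) + 4934) + 1/9567 = ((½)*(-1/25)*320 + 4934) + 1/9567 = (-32/5 + 4934) + 1/9567 = 24638/5 + 1/9567 = 235711751/47835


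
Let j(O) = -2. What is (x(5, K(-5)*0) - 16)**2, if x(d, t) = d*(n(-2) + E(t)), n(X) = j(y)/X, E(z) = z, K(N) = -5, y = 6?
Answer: 121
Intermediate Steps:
n(X) = -2/X
x(d, t) = d*(1 + t) (x(d, t) = d*(-2/(-2) + t) = d*(-2*(-1/2) + t) = d*(1 + t))
(x(5, K(-5)*0) - 16)**2 = (5*(1 - 5*0) - 16)**2 = (5*(1 + 0) - 16)**2 = (5*1 - 16)**2 = (5 - 16)**2 = (-11)**2 = 121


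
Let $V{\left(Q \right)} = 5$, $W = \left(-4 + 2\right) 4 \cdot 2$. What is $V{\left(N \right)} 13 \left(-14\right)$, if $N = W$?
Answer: $-910$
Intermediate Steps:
$W = -16$ ($W = \left(-2\right) 4 \cdot 2 = \left(-8\right) 2 = -16$)
$N = -16$
$V{\left(N \right)} 13 \left(-14\right) = 5 \cdot 13 \left(-14\right) = 65 \left(-14\right) = -910$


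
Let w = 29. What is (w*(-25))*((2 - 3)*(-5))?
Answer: -3625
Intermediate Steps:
(w*(-25))*((2 - 3)*(-5)) = (29*(-25))*((2 - 3)*(-5)) = -(-725)*(-5) = -725*5 = -3625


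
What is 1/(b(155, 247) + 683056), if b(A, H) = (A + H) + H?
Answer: 1/683705 ≈ 1.4626e-6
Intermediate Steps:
b(A, H) = A + 2*H
1/(b(155, 247) + 683056) = 1/((155 + 2*247) + 683056) = 1/((155 + 494) + 683056) = 1/(649 + 683056) = 1/683705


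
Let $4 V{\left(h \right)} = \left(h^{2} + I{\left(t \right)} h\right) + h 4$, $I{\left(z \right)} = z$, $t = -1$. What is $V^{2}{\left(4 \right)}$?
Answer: $49$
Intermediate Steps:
$V{\left(h \right)} = \frac{h^{2}}{4} + \frac{3 h}{4}$ ($V{\left(h \right)} = \frac{\left(h^{2} - h\right) + h 4}{4} = \frac{\left(h^{2} - h\right) + 4 h}{4} = \frac{h^{2} + 3 h}{4} = \frac{h^{2}}{4} + \frac{3 h}{4}$)
$V^{2}{\left(4 \right)} = \left(\frac{1}{4} \cdot 4 \left(3 + 4\right)\right)^{2} = \left(\frac{1}{4} \cdot 4 \cdot 7\right)^{2} = 7^{2} = 49$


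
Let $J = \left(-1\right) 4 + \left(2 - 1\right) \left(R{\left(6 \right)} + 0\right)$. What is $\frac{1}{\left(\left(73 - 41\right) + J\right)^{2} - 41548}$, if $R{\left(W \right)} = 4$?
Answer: $- \frac{1}{40524} \approx -2.4677 \cdot 10^{-5}$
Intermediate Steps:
$J = 0$ ($J = \left(-1\right) 4 + \left(2 - 1\right) \left(4 + 0\right) = -4 + 1 \cdot 4 = -4 + 4 = 0$)
$\frac{1}{\left(\left(73 - 41\right) + J\right)^{2} - 41548} = \frac{1}{\left(\left(73 - 41\right) + 0\right)^{2} - 41548} = \frac{1}{\left(32 + 0\right)^{2} - 41548} = \frac{1}{32^{2} - 41548} = \frac{1}{1024 - 41548} = \frac{1}{-40524} = - \frac{1}{40524}$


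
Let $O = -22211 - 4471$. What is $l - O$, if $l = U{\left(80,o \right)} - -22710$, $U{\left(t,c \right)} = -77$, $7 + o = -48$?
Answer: $49315$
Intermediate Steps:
$o = -55$ ($o = -7 - 48 = -55$)
$O = -26682$
$l = 22633$ ($l = -77 - -22710 = -77 + 22710 = 22633$)
$l - O = 22633 - -26682 = 22633 + 26682 = 49315$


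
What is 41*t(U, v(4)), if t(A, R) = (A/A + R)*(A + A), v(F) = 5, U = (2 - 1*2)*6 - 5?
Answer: -2460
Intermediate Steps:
U = -5 (U = (2 - 2)*6 - 5 = 0*6 - 5 = 0 - 5 = -5)
t(A, R) = 2*A*(1 + R) (t(A, R) = (1 + R)*(2*A) = 2*A*(1 + R))
41*t(U, v(4)) = 41*(2*(-5)*(1 + 5)) = 41*(2*(-5)*6) = 41*(-60) = -2460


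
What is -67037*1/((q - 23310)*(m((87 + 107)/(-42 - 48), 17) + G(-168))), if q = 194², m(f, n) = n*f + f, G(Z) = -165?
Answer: 335185/14598194 ≈ 0.022961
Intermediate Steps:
m(f, n) = f + f*n (m(f, n) = f*n + f = f + f*n)
q = 37636
-67037*1/((q - 23310)*(m((87 + 107)/(-42 - 48), 17) + G(-168))) = -67037*1/((37636 - 23310)*(((87 + 107)/(-42 - 48))*(1 + 17) - 165)) = -67037*1/(14326*((194/(-90))*18 - 165)) = -67037*1/(14326*((194*(-1/90))*18 - 165)) = -67037*1/(14326*(-97/45*18 - 165)) = -67037*1/(14326*(-194/5 - 165)) = -67037/((-1019/5*14326)) = -67037/(-14598194/5) = -67037*(-5/14598194) = 335185/14598194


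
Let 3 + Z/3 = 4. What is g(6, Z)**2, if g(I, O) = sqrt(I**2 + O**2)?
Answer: 45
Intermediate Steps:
Z = 3 (Z = -9 + 3*4 = -9 + 12 = 3)
g(6, Z)**2 = (sqrt(6**2 + 3**2))**2 = (sqrt(36 + 9))**2 = (sqrt(45))**2 = (3*sqrt(5))**2 = 45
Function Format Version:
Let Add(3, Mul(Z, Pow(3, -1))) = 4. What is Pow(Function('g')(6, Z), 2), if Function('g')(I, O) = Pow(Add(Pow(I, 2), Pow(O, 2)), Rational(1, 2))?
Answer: 45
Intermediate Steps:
Z = 3 (Z = Add(-9, Mul(3, 4)) = Add(-9, 12) = 3)
Pow(Function('g')(6, Z), 2) = Pow(Pow(Add(Pow(6, 2), Pow(3, 2)), Rational(1, 2)), 2) = Pow(Pow(Add(36, 9), Rational(1, 2)), 2) = Pow(Pow(45, Rational(1, 2)), 2) = Pow(Mul(3, Pow(5, Rational(1, 2))), 2) = 45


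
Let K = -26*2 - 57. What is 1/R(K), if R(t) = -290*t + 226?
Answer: 1/31836 ≈ 3.1411e-5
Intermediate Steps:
K = -109 (K = -52 - 57 = -109)
R(t) = 226 - 290*t
1/R(K) = 1/(226 - 290*(-109)) = 1/(226 + 31610) = 1/31836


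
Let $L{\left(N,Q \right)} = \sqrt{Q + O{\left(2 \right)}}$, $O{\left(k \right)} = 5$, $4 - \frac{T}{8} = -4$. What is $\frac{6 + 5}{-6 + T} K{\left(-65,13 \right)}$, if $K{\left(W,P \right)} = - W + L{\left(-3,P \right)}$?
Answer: $\frac{715}{58} + \frac{33 \sqrt{2}}{58} \approx 13.132$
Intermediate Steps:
$T = 64$ ($T = 32 - -32 = 32 + 32 = 64$)
$L{\left(N,Q \right)} = \sqrt{5 + Q}$ ($L{\left(N,Q \right)} = \sqrt{Q + 5} = \sqrt{5 + Q}$)
$K{\left(W,P \right)} = \sqrt{5 + P} - W$ ($K{\left(W,P \right)} = - W + \sqrt{5 + P} = \sqrt{5 + P} - W$)
$\frac{6 + 5}{-6 + T} K{\left(-65,13 \right)} = \frac{6 + 5}{-6 + 64} \left(\sqrt{5 + 13} - -65\right) = \frac{11}{58} \left(\sqrt{18} + 65\right) = 11 \cdot \frac{1}{58} \left(3 \sqrt{2} + 65\right) = \frac{11 \left(65 + 3 \sqrt{2}\right)}{58} = \frac{715}{58} + \frac{33 \sqrt{2}}{58}$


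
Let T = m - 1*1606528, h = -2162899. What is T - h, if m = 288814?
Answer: 845185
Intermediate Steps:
T = -1317714 (T = 288814 - 1*1606528 = 288814 - 1606528 = -1317714)
T - h = -1317714 - 1*(-2162899) = -1317714 + 2162899 = 845185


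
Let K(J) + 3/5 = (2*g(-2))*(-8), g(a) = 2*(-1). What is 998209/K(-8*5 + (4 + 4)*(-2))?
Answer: 4991045/157 ≈ 31790.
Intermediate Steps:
g(a) = -2
K(J) = 157/5 (K(J) = -⅗ + (2*(-2))*(-8) = -⅗ - 4*(-8) = -⅗ + 32 = 157/5)
998209/K(-8*5 + (4 + 4)*(-2)) = 998209/(157/5) = 998209*(5/157) = 4991045/157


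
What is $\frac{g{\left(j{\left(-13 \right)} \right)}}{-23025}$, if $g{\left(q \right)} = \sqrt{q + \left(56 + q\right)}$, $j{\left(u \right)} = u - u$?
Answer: $- \frac{2 \sqrt{14}}{23025} \approx -0.00032501$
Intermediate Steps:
$j{\left(u \right)} = 0$
$g{\left(q \right)} = \sqrt{56 + 2 q}$
$\frac{g{\left(j{\left(-13 \right)} \right)}}{-23025} = \frac{\sqrt{56 + 2 \cdot 0}}{-23025} = \sqrt{56 + 0} \left(- \frac{1}{23025}\right) = \sqrt{56} \left(- \frac{1}{23025}\right) = 2 \sqrt{14} \left(- \frac{1}{23025}\right) = - \frac{2 \sqrt{14}}{23025}$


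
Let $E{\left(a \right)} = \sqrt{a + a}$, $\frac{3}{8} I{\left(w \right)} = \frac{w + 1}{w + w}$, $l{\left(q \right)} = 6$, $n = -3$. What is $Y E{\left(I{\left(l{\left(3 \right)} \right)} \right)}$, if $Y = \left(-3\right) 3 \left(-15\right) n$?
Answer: $- 270 \sqrt{7} \approx -714.35$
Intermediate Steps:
$I{\left(w \right)} = \frac{4 \left(1 + w\right)}{3 w}$ ($I{\left(w \right)} = \frac{8 \frac{w + 1}{w + w}}{3} = \frac{8 \frac{1 + w}{2 w}}{3} = \frac{4 \left(1 + w\right)}{3 w}$)
$E{\left(a \right)} = \sqrt{2} \sqrt{a}$ ($E{\left(a \right)} = \sqrt{2 a} = \sqrt{2} \sqrt{a}$)
$Y = -405$ ($Y = \left(-3\right) 3 \left(-15\right) \left(-3\right) = \left(-9\right) \left(-15\right) \left(-3\right) = 135 \left(-3\right) = -405$)
$Y E{\left(I{\left(l{\left(3 \right)} \right)} \right)} = - 405 \sqrt{2} \sqrt{\frac{4 \left(1 + 6\right)}{3 \cdot 6}} = - 405 \sqrt{2} \sqrt{\frac{4}{3} \cdot \frac{1}{6} \cdot 7} = - 405 \sqrt{2} \sqrt{\frac{14}{9}} = - 405 \sqrt{2} \frac{\sqrt{14}}{3} = - 405 \frac{2 \sqrt{7}}{3} = - 270 \sqrt{7}$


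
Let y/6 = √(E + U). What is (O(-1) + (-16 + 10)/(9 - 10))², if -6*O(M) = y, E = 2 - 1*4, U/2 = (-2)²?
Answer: (6 - √6)² ≈ 12.606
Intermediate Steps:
U = 8 (U = 2*(-2)² = 2*4 = 8)
E = -2 (E = 2 - 4 = -2)
y = 6*√6 (y = 6*√(-2 + 8) = 6*√6 ≈ 14.697)
O(M) = -√6
(O(-1) + (-16 + 10)/(9 - 10))² = (-√6 + (-16 + 10)/(9 - 10))² = (-√6 - 6/(-1))² = (-√6 - 6*(-1))² = (-√6 + 6)² = (6 - √6)²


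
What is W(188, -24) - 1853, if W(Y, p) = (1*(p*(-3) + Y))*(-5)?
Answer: -3153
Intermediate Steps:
W(Y, p) = -5*Y + 15*p (W(Y, p) = (1*(-3*p + Y))*(-5) = (1*(Y - 3*p))*(-5) = (Y - 3*p)*(-5) = -5*Y + 15*p)
W(188, -24) - 1853 = (-5*188 + 15*(-24)) - 1853 = (-940 - 360) - 1853 = -1300 - 1853 = -3153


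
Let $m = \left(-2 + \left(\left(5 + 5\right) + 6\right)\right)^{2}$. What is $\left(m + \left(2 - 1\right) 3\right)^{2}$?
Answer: $39601$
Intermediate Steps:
$m = 196$ ($m = \left(-2 + \left(10 + 6\right)\right)^{2} = \left(-2 + 16\right)^{2} = 14^{2} = 196$)
$\left(m + \left(2 - 1\right) 3\right)^{2} = \left(196 + \left(2 - 1\right) 3\right)^{2} = \left(196 + 1 \cdot 3\right)^{2} = \left(196 + 3\right)^{2} = 199^{2} = 39601$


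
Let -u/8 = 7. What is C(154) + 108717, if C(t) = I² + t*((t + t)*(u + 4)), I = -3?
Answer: -2357738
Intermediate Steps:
u = -56 (u = -8*7 = -56)
C(t) = 9 - 104*t² (C(t) = (-3)² + t*((t + t)*(-56 + 4)) = 9 + t*((2*t)*(-52)) = 9 + t*(-104*t) = 9 - 104*t²)
C(154) + 108717 = (9 - 104*154²) + 108717 = (9 - 104*23716) + 108717 = (9 - 2466464) + 108717 = -2466455 + 108717 = -2357738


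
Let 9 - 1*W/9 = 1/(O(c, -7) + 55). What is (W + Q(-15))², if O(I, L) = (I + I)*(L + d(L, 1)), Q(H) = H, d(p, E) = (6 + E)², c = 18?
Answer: 10694248569/2455489 ≈ 4355.2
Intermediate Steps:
O(I, L) = 2*I*(49 + L) (O(I, L) = (I + I)*(L + (6 + 1)²) = (2*I)*(L + 7²) = (2*I)*(L + 49) = (2*I)*(49 + L) = 2*I*(49 + L))
W = 126918/1567 (W = 81 - 9/(2*18*(49 - 7) + 55) = 81 - 9/(2*18*42 + 55) = 81 - 9/(1512 + 55) = 81 - 9/1567 = 126918/1567 ≈ 80.994)
(W + Q(-15))² = (126918/1567 - 15)² = (103413/1567)² = 10694248569/2455489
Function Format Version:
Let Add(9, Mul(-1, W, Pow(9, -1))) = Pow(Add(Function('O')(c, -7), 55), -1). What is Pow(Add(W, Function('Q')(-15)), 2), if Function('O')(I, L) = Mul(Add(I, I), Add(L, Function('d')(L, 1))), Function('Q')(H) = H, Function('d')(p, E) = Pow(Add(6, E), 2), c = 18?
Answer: Rational(10694248569, 2455489) ≈ 4355.2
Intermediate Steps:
Function('O')(I, L) = Mul(2, I, Add(49, L)) (Function('O')(I, L) = Mul(Add(I, I), Add(L, Pow(Add(6, 1), 2))) = Mul(Mul(2, I), Add(L, Pow(7, 2))) = Mul(Mul(2, I), Add(L, 49)) = Mul(Mul(2, I), Add(49, L)) = Mul(2, I, Add(49, L)))
W = Rational(126918, 1567) (W = Add(81, Mul(-9, Pow(Add(Mul(2, 18, Add(49, -7)), 55), -1))) = Add(81, Mul(-9, Pow(Add(Mul(2, 18, 42), 55), -1))) = Add(81, Mul(-9, Pow(Add(1512, 55), -1))) = Add(81, Mul(-9, Pow(1567, -1))) = Add(81, Mul(-9, Rational(1, 1567))) = Add(81, Rational(-9, 1567)) = Rational(126918, 1567) ≈ 80.994)
Pow(Add(W, Function('Q')(-15)), 2) = Pow(Add(Rational(126918, 1567), -15), 2) = Pow(Rational(103413, 1567), 2) = Rational(10694248569, 2455489)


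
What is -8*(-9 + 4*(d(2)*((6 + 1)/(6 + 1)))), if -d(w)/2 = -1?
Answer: 8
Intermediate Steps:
d(w) = 2 (d(w) = -2*(-1) = 2)
-8*(-9 + 4*(d(2)*((6 + 1)/(6 + 1)))) = -8*(-9 + 4*(2*((6 + 1)/(6 + 1)))) = -8*(-9 + 4*(2*(7/7))) = -8*(-9 + 4*(2*(7*(⅐)))) = -8*(-9 + 4*(2*1)) = -8*(-9 + 4*2) = -8*(-9 + 8) = -8*(-1) = 8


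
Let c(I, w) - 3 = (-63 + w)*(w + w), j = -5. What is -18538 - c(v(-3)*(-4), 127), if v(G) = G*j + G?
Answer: -34797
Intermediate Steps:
v(G) = -4*G (v(G) = G*(-5) + G = -5*G + G = -4*G)
c(I, w) = 3 + 2*w*(-63 + w) (c(I, w) = 3 + (-63 + w)*(w + w) = 3 + (-63 + w)*(2*w) = 3 + 2*w*(-63 + w))
-18538 - c(v(-3)*(-4), 127) = -18538 - (3 - 126*127 + 2*127²) = -18538 - (3 - 16002 + 2*16129) = -18538 - (3 - 16002 + 32258) = -18538 - 1*16259 = -18538 - 16259 = -34797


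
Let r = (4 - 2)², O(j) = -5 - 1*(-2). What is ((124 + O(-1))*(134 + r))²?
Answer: 278823204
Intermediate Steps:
O(j) = -3 (O(j) = -5 + 2 = -3)
r = 4 (r = 2² = 4)
((124 + O(-1))*(134 + r))² = ((124 - 3)*(134 + 4))² = (121*138)² = 16698² = 278823204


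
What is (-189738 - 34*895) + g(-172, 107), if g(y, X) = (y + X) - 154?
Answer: -220387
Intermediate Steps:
g(y, X) = -154 + X + y (g(y, X) = (X + y) - 154 = -154 + X + y)
(-189738 - 34*895) + g(-172, 107) = (-189738 - 34*895) + (-154 + 107 - 172) = (-189738 - 30430) - 219 = -220168 - 219 = -220387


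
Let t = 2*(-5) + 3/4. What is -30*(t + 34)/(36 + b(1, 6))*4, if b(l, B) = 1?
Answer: -2970/37 ≈ -80.270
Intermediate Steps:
t = -37/4 (t = -10 + 3*(¼) = -10 + ¾ = -37/4 ≈ -9.2500)
-30*(t + 34)/(36 + b(1, 6))*4 = -30*(-37/4 + 34)/(36 + 1)*4 = -1485/(2*37)*4 = -30*99/148*4 = -1485/74*4 = -2970/37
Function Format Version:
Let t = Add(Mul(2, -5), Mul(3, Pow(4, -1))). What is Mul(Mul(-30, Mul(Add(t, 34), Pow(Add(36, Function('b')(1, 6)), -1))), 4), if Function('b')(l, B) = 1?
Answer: Rational(-2970, 37) ≈ -80.270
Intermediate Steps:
t = Rational(-37, 4) (t = Add(-10, Mul(3, Rational(1, 4))) = Add(-10, Rational(3, 4)) = Rational(-37, 4) ≈ -9.2500)
Mul(Mul(-30, Mul(Add(t, 34), Pow(Add(36, Function('b')(1, 6)), -1))), 4) = Mul(Mul(-30, Mul(Add(Rational(-37, 4), 34), Pow(Add(36, 1), -1))), 4) = Mul(Mul(-30, Mul(Rational(99, 4), Pow(37, -1))), 4) = Mul(Mul(-30, Mul(Rational(99, 4), Rational(1, 37))), 4) = Mul(Mul(-30, Rational(99, 148)), 4) = Mul(Rational(-1485, 74), 4) = Rational(-2970, 37)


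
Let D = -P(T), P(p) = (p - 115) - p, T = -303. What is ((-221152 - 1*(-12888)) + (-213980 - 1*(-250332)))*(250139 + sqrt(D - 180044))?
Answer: -43001895768 - 171912*I*sqrt(179929) ≈ -4.3002e+10 - 7.2922e+7*I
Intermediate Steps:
P(p) = -115 (P(p) = (-115 + p) - p = -115)
D = 115 (D = -1*(-115) = 115)
((-221152 - 1*(-12888)) + (-213980 - 1*(-250332)))*(250139 + sqrt(D - 180044)) = ((-221152 - 1*(-12888)) + (-213980 - 1*(-250332)))*(250139 + sqrt(115 - 180044)) = ((-221152 + 12888) + (-213980 + 250332))*(250139 + sqrt(-179929)) = (-208264 + 36352)*(250139 + I*sqrt(179929)) = -171912*(250139 + I*sqrt(179929)) = -43001895768 - 171912*I*sqrt(179929)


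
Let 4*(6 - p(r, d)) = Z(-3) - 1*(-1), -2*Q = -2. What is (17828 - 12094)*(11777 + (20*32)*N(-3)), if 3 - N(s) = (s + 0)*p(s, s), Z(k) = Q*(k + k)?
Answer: 158355878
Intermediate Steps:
Q = 1 (Q = -½*(-2) = 1)
Z(k) = 2*k (Z(k) = 1*(k + k) = 1*(2*k) = 2*k)
p(r, d) = 29/4 (p(r, d) = 6 - (2*(-3) - 1*(-1))/4 = 6 - (-6 + 1)/4 = 6 - ¼*(-5) = 6 + 5/4 = 29/4)
N(s) = 3 - 29*s/4 (N(s) = 3 - (s + 0)*29/4 = 3 - s*29/4 = 3 - 29*s/4)
(17828 - 12094)*(11777 + (20*32)*N(-3)) = (17828 - 12094)*(11777 + (20*32)*(3 - 29/4*(-3))) = 5734*(11777 + 640*(3 + 87/4)) = 5734*(11777 + 640*(99/4)) = 5734*(11777 + 15840) = 5734*27617 = 158355878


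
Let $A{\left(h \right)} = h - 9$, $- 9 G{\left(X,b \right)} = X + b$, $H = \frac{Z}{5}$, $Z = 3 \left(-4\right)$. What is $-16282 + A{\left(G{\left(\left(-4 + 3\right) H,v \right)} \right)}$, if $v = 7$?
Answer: $- \frac{733142}{45} \approx -16292.0$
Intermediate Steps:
$Z = -12$
$H = - \frac{12}{5} \approx -2.4$
$G{\left(X,b \right)} = - \frac{X}{9} - \frac{b}{9}$ ($G{\left(X,b \right)} = - \frac{X + b}{9} = - \frac{X}{9} - \frac{b}{9}$)
$A{\left(h \right)} = -9 + h$
$-16282 + A{\left(G{\left(\left(-4 + 3\right) H,v \right)} \right)} = -16282 - \left(\frac{88}{9} + \frac{1}{9} \left(-4 + 3\right) \left(- \frac{12}{5}\right)\right) = -16282 - \left(\frac{88}{9} + \frac{1}{9} \left(-1\right) \left(- \frac{12}{5}\right)\right) = -16282 - \frac{452}{45} = - \frac{733142}{45}$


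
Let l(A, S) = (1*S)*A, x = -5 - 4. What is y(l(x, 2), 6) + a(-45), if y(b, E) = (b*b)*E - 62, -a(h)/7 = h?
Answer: 2197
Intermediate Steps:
a(h) = -7*h
x = -9
l(A, S) = A*S (l(A, S) = S*A = A*S)
y(b, E) = -62 + E*b**2 (y(b, E) = b**2*E - 62 = E*b**2 - 62 = -62 + E*b**2)
y(l(x, 2), 6) + a(-45) = (-62 + 6*(-9*2)**2) - 7*(-45) = (-62 + 6*(-18)**2) + 315 = (-62 + 6*324) + 315 = (-62 + 1944) + 315 = 1882 + 315 = 2197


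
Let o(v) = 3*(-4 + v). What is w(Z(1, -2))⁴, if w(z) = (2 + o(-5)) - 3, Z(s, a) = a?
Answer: 614656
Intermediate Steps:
o(v) = -12 + 3*v
w(z) = -28 (w(z) = (2 + (-12 + 3*(-5))) - 3 = (2 + (-12 - 15)) - 3 = (2 - 27) - 3 = -25 - 3 = -28)
w(Z(1, -2))⁴ = (-28)⁴ = 614656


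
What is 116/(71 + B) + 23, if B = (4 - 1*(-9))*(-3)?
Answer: 213/8 ≈ 26.625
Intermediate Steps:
B = -39 (B = (4 + 9)*(-3) = 13*(-3) = -39)
116/(71 + B) + 23 = 116/(71 - 39) + 23 = 116/32 + 23 = (1/32)*116 + 23 = 29/8 + 23 = 213/8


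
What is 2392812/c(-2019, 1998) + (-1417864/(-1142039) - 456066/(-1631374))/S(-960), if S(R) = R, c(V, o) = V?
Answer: -142657171370308590307/120370695202308288 ≈ -1185.1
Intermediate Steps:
2392812/c(-2019, 1998) + (-1417864/(-1142039) - 456066/(-1631374))/S(-960) = 2392812/(-2019) + (-1417864/(-1142039) - 456066/(-1631374))/(-960) = 2392812*(-1/2019) + (-1417864*(-1/1142039) - 456066*(-1/1631374))*(-1/960) = -797604/673 + (1417864/1142039 + 228033/815687)*(-1/960) = -797604/673 + (1416955811855/931546365793)*(-1/960) = -797604/673 - 283391162371/178856902232256 = -142657171370308590307/120370695202308288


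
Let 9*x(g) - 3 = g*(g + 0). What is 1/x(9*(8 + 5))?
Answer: 3/4564 ≈ 0.00065732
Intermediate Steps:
x(g) = 1/3 + g**2/9 (x(g) = 1/3 + (g*(g + 0))/9 = 1/3 + (g*g)/9 = 1/3 + g**2/9)
1/x(9*(8 + 5)) = 1/(1/3 + (9*(8 + 5))**2/9) = 1/(1/3 + (9*13)**2/9) = 1/(1/3 + (1/9)*117**2) = 1/(1/3 + (1/9)*13689) = 1/(1/3 + 1521) = 1/(4564/3) = 3/4564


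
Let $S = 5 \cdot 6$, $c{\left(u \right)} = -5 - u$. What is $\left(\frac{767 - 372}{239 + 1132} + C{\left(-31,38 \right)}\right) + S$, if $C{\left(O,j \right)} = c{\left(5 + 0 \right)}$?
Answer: $\frac{27815}{1371} \approx 20.288$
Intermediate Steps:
$C{\left(O,j \right)} = -10$ ($C{\left(O,j \right)} = -5 - \left(5 + 0\right) = -5 - 5 = -10$)
$S = 30$
$\left(\frac{767 - 372}{239 + 1132} + C{\left(-31,38 \right)}\right) + S = \left(\frac{767 - 372}{239 + 1132} - 10\right) + 30 = \left(\frac{395}{1371} - 10\right) + 30 = - \frac{13315}{1371} + 30 = \frac{27815}{1371}$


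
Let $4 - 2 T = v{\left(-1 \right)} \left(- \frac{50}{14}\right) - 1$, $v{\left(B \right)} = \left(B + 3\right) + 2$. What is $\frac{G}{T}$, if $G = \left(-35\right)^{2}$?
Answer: $\frac{3430}{27} \approx 127.04$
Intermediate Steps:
$v{\left(B \right)} = 5 + B$ ($v{\left(B \right)} = \left(3 + B\right) + 2 = 5 + B$)
$T = \frac{135}{14}$ ($T = 2 - \frac{\left(5 - 1\right) \left(- \frac{50}{14}\right) - 1}{2} = 2 - \frac{4 \left(\left(-50\right) \frac{1}{14}\right) - 1}{2} = 2 - \frac{4 \left(- \frac{25}{7}\right) - 1}{2} = 2 - \frac{- \frac{100}{7} - 1}{2} = 2 - - \frac{107}{14} = 2 + \frac{107}{14} = \frac{135}{14} \approx 9.6429$)
$G = 1225$
$\frac{G}{T} = \frac{1225}{\frac{135}{14}} = 1225 \cdot \frac{14}{135} = \frac{3430}{27}$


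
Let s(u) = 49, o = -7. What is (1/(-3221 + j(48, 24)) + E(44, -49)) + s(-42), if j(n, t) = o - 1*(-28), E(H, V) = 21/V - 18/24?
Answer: 1071193/22400 ≈ 47.821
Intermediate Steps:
E(H, V) = -3/4 + 21/V (E(H, V) = 21/V - 18*1/24 = 21/V - 3/4 = -3/4 + 21/V)
j(n, t) = 21 (j(n, t) = -7 - 1*(-28) = -7 + 28 = 21)
(1/(-3221 + j(48, 24)) + E(44, -49)) + s(-42) = (1/(-3221 + 21) + (-3/4 + 21/(-49))) + 49 = (1/(-3200) + (-3/4 + 21*(-1/49))) + 49 = (-1/3200 + (-3/4 - 3/7)) + 49 = (-1/3200 - 33/28) + 49 = -26407/22400 + 49 = 1071193/22400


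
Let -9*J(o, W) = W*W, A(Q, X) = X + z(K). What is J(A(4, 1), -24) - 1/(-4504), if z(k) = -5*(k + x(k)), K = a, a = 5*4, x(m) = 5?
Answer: -288255/4504 ≈ -64.000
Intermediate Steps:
a = 20
K = 20
z(k) = -25 - 5*k (z(k) = -5*(k + 5) = -5*(5 + k) = -25 - 5*k)
A(Q, X) = -125 + X (A(Q, X) = X + (-25 - 5*20) = X + (-25 - 100) = X - 125 = -125 + X)
J(o, W) = -W**2/9 (J(o, W) = -W*W/9 = -W**2/9)
J(A(4, 1), -24) - 1/(-4504) = -1/9*(-24)**2 - 1/(-4504) = -1/9*576 - 1*(-1/4504) = -64 + 1/4504 = -288255/4504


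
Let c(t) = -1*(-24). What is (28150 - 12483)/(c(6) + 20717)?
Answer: 15667/20741 ≈ 0.75536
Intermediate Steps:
c(t) = 24
(28150 - 12483)/(c(6) + 20717) = (28150 - 12483)/(24 + 20717) = 15667/20741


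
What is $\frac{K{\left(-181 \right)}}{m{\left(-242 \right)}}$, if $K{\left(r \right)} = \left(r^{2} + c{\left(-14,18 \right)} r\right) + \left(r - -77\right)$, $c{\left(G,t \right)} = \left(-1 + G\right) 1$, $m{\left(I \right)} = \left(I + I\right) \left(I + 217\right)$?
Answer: $\frac{8843}{3025} \approx 2.9233$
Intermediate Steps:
$m{\left(I \right)} = 2 I \left(217 + I\right)$
$c{\left(G,t \right)} = -1 + G$
$K{\left(r \right)} = 77 + r^{2} - 14 r$ ($K{\left(r \right)} = \left(r^{2} + \left(-1 - 14\right) r\right) + \left(r - -77\right) = \left(r^{2} - 15 r\right) + \left(r + 77\right) = \left(r^{2} - 15 r\right) + \left(77 + r\right) = 77 + r^{2} - 14 r$)
$\frac{K{\left(-181 \right)}}{m{\left(-242 \right)}} = \frac{77 + \left(-181\right)^{2} - -2534}{2 \left(-242\right) \left(217 - 242\right)} = \frac{77 + 32761 + 2534}{2 \left(-242\right) \left(-25\right)} = \frac{35372}{12100} = 35372 \cdot \frac{1}{12100} = \frac{8843}{3025}$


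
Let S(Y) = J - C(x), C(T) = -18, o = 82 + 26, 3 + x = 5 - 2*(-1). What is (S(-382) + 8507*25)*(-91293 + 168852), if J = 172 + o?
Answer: 16517972907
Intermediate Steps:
x = 4 (x = -3 + (5 - 2*(-1)) = -3 + (5 + 2) = -3 + 7 = 4)
o = 108
J = 280 (J = 172 + 108 = 280)
S(Y) = 298 (S(Y) = 280 - 1*(-18) = 280 + 18 = 298)
(S(-382) + 8507*25)*(-91293 + 168852) = (298 + 8507*25)*(-91293 + 168852) = (298 + 212675)*77559 = 212973*77559 = 16517972907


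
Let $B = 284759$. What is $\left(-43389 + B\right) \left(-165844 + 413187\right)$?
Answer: $59701179910$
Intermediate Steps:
$\left(-43389 + B\right) \left(-165844 + 413187\right) = \left(-43389 + 284759\right) \left(-165844 + 413187\right) = 241370 \cdot 247343 = 59701179910$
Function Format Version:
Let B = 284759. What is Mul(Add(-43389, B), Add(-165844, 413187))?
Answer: 59701179910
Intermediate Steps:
Mul(Add(-43389, B), Add(-165844, 413187)) = Mul(Add(-43389, 284759), Add(-165844, 413187)) = Mul(241370, 247343) = 59701179910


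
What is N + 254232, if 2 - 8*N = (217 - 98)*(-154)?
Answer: 256523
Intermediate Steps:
N = 2291 (N = ¼ - (217 - 98)*(-154)/8 = ¼ - 119*(-154)/8 = ¼ - ⅛*(-18326) = ¼ + 9163/4 = 2291)
N + 254232 = 2291 + 254232 = 256523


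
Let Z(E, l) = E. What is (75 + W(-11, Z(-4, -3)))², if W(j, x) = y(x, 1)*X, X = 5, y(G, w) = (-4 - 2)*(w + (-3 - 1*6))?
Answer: 99225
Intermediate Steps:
y(G, w) = 54 - 6*w (y(G, w) = -6*(w + (-3 - 6)) = -6*(w - 9) = -6*(-9 + w) = 54 - 6*w)
W(j, x) = 240 (W(j, x) = (54 - 6*1)*5 = (54 - 6)*5 = 48*5 = 240)
(75 + W(-11, Z(-4, -3)))² = (75 + 240)² = 315² = 99225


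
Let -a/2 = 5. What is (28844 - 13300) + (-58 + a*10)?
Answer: 15386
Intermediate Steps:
a = -10 (a = -2*5 = -10)
(28844 - 13300) + (-58 + a*10) = (28844 - 13300) + (-58 - 10*10) = 15544 + (-58 - 100) = 15544 - 158 = 15386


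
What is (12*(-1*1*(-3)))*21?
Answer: 756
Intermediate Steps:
(12*(-1*1*(-3)))*21 = (12*(-1*(-3)))*21 = (12*3)*21 = 36*21 = 756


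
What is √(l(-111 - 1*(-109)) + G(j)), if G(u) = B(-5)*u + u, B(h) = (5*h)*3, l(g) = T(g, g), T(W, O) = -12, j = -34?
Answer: 2*√626 ≈ 50.040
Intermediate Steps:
l(g) = -12
B(h) = 15*h
G(u) = -74*u (G(u) = (15*(-5))*u + u = -75*u + u = -74*u)
√(l(-111 - 1*(-109)) + G(j)) = √(-12 - 74*(-34)) = √(-12 + 2516) = √2504 = 2*√626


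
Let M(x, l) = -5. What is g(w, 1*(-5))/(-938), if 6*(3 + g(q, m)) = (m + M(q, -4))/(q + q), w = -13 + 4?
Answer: 157/50652 ≈ 0.0030996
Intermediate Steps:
w = -9
g(q, m) = -3 + (-5 + m)/(12*q) (g(q, m) = -3 + ((m - 5)/(q + q))/6 = -3 + ((-5 + m)/((2*q)))/6 = -3 + ((-5 + m)*(1/(2*q)))/6 = -3 + ((-5 + m)/(2*q))/6 = -3 + (-5 + m)/(12*q))
g(w, 1*(-5))/(-938) = ((1/12)*(-5 + 1*(-5) - 36*(-9))/(-9))/(-938) = ((1/12)*(-⅑)*(-5 - 5 + 324))*(-1/938) = ((1/12)*(-⅑)*314)*(-1/938) = -157/54*(-1/938) = 157/50652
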